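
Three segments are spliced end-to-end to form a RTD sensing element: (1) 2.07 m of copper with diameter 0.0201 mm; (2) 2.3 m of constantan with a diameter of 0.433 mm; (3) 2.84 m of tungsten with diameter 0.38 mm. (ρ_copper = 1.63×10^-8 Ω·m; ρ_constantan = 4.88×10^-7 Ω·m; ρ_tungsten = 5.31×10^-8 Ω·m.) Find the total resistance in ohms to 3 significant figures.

Seg 1: A = π(d/2)² = π(1.0050e-05 m)² = 3.173e-10 m²
R_1 = (1.63×10^-8)(2.07)/(3.173e-10) = 106.3 Ω
Seg 2: A = π(d/2)² = π(2.1650e-04 m)² = 1.473e-07 m²
R_2 = (4.88×10^-7)(2.3)/(1.473e-07) = 7.622 Ω
Seg 3: A = π(d/2)² = π(1.9000e-04 m)² = 1.134e-07 m²
R_3 = (5.31×10^-8)(2.84)/(1.134e-07) = 1.33 Ω
R_total = R_1 + R_2 + R_3 = 115 Ω

115 Ω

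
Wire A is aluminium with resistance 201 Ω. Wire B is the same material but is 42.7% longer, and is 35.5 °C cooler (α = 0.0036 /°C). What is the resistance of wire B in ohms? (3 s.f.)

250 Ω

R ∝ ρL/d² with ρ ∝ (1+αΔT), so R_B/R_A = (1 + 42.7/100) × (1 − 0.0036×35.5)
= 1.427 × 0.8722 = 1.245
R_B = 1.245 × 201 = 250 Ω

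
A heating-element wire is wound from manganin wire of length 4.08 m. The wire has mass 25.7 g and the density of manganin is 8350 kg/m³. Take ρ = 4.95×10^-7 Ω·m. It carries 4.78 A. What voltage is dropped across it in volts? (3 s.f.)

12.8 V

A = m/(density·L) = 0.0257/(8350×4.08) = 7.5437e-07 m²
R = ρL/A = (4.95×10^-7)(4.08)/(7.5437e-07) = 2.677 Ω
V = IR = 4.78 × 2.677 = 12.8 V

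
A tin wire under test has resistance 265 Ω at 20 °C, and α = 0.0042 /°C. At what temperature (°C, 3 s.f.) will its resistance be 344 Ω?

R = R₀(1 + α(T − T₀)) ⇒ T = T₀ + (R/R₀ − 1)/α
T = 20 + (344/265 − 1)/0.0042 = 20 + (0.2981)/0.0042 = 91.0 °C

91.0 °C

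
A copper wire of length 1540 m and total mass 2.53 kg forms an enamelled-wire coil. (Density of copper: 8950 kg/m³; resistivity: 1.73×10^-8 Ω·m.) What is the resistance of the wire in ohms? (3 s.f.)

A = m/(density·L) = 2.53/(8950×1540) = 1.8356e-07 m²
R = ρL/A = (1.73×10^-8)(1540)/(1.8356e-07) = 145 Ω

145 Ω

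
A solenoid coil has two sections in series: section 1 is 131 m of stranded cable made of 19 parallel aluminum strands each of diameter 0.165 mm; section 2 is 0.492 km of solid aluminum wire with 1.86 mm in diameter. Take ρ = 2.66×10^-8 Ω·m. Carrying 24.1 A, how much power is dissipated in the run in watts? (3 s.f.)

7780 W

Section 1: A_strand = π(8.2500e-05)² = 2.138e-08 m²; R₁ = ρL/(N·A_s) = (2.66×10^-8)(131)/(19×2.138e-08) = 8.577 Ω
Section 2: A = π(d/2)² = π(9.3000e-04 m)² = 2.717e-06 m²
R₂ = (2.66×10^-8)(492)/(2.717e-06) = 4.816 Ω
R = R₁ + R₂ = 13.39 Ω
P = I²R = (24.1)² × 13.39 = 7780 W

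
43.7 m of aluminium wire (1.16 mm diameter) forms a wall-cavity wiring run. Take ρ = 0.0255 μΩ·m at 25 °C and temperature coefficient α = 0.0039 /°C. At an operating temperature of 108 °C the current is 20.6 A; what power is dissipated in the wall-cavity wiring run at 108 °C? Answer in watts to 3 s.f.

592 W

ρ = 0.0255 μΩ·m = 2.55×10^-8 Ω·m
A = π(d/2)² = π(5.8000e-04 m)² = 1.057e-06 m²
R₍25₎ = ρL/A = (2.55×10^-8)(43.7)/(1.057e-06) = 1.054 Ω
R₍108₎ = R₍25₎(1 + αΔT) = 1.054 × (1 + 0.0039×83) = 1.396 Ω
P = I²R = (20.6)² × 1.396 = 592 W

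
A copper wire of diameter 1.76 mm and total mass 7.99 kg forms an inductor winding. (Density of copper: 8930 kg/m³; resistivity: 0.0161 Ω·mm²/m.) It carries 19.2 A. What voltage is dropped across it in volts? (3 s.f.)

46.7 V

ρ = 0.0161 Ω·mm²/m = 1.61×10^-8 Ω·m
A = π(d/2)² = π(8.8000e-04 m)² = 2.4328e-06 m²
L = m/(density·A) = 7.99/(8930×2.4328e-06) = 367.8 m
R = ρL/A = (1.61×10^-8)(367.8)/(2.4328e-06) = 2.434 Ω
V = IR = 19.2 × 2.434 = 46.7 V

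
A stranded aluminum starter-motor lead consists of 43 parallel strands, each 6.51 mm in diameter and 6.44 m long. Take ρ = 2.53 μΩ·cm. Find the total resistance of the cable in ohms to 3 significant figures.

ρ = 2.53 μΩ·cm = 2.53×10^-8 Ω·m
A_strand = π(3.2550e-03 m)² = 3.329e-05 m²
R_strand = ρL/A = (2.53×10^-8)(6.44)/(3.329e-05) = 0.004895 Ω
R_total = R_strand/N = 0.004895/43 = 1.14×10^-4 Ω

1.14×10^-4 Ω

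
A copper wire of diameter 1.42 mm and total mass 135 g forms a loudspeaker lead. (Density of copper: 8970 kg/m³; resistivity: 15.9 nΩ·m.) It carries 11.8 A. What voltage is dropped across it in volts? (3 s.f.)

ρ = 15.9 nΩ·m = 1.59×10^-8 Ω·m
A = π(d/2)² = π(7.1000e-04 m)² = 1.5837e-06 m²
L = m/(density·A) = 0.135/(8970×1.5837e-06) = 9.503 m
R = ρL/A = (1.59×10^-8)(9.503)/(1.5837e-06) = 0.09541 Ω
V = IR = 11.8 × 0.09541 = 1.13 V

1.13 V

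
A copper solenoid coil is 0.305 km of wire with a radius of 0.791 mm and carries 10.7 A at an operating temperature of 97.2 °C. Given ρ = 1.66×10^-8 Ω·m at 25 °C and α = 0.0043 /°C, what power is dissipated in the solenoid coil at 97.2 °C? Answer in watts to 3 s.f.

386 W

A = πr² = π(7.9100e-04 m)² = 1.966e-06 m²
R₍25₎ = ρL/A = (1.66×10^-8)(305)/(1.966e-06) = 2.576 Ω
R₍97.2₎ = R₍25₎(1 + αΔT) = 2.576 × (1 + 0.0043×72.2) = 3.375 Ω
P = I²R = (10.7)² × 3.375 = 386 W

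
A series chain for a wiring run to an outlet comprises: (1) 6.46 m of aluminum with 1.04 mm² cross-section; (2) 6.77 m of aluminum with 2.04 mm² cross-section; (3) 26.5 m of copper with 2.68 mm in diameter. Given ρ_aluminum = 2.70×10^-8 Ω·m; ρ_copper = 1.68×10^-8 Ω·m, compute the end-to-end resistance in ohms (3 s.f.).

0.336 Ω

Seg 1: A = 1.04 mm² = 1.040e-06 m²
R_1 = (2.70×10^-8)(6.46)/(1.040e-06) = 0.1677 Ω
Seg 2: A = 2.04 mm² = 2.040e-06 m²
R_2 = (2.70×10^-8)(6.77)/(2.040e-06) = 0.0896 Ω
Seg 3: A = π(d/2)² = π(1.3400e-03 m)² = 5.641e-06 m²
R_3 = (1.68×10^-8)(26.5)/(5.641e-06) = 0.07892 Ω
R_total = R_1 + R_2 + R_3 = 0.336 Ω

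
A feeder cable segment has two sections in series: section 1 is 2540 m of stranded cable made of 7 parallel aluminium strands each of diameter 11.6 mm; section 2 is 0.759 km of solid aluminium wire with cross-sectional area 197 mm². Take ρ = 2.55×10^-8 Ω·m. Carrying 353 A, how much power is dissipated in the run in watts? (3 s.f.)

23200 W

Section 1: A_strand = π(5.8000e-03)² = 1.057e-04 m²; R₁ = ρL/(N·A_s) = (2.55×10^-8)(2540)/(7×1.057e-04) = 0.08755 Ω
Section 2: A = 197 mm² = 1.970e-04 m²
R₂ = (2.55×10^-8)(759)/(1.970e-04) = 0.09825 Ω
R = R₁ + R₂ = 0.1858 Ω
P = I²R = (353)² × 0.1858 = 23200 W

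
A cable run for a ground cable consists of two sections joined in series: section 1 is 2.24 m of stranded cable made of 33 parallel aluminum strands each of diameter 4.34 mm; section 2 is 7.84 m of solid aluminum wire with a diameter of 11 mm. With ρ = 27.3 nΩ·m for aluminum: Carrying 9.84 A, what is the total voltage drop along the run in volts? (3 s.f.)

ρ = 27.3 nΩ·m = 2.73×10^-8 Ω·m
Section 1: A_strand = π(2.1700e-03)² = 1.479e-05 m²; R₁ = ρL/(N·A_s) = (2.73×10^-8)(2.24)/(33×1.479e-05) = 1.253×10^-4 Ω
Section 2: A = π(d/2)² = π(5.5000e-03 m)² = 9.503e-05 m²
R₂ = (2.73×10^-8)(7.84)/(9.503e-05) = 0.002252 Ω
R = R₁ + R₂ = 0.002377 Ω
V = IR = 9.84 × 0.002377 = 0.0234 V

0.0234 V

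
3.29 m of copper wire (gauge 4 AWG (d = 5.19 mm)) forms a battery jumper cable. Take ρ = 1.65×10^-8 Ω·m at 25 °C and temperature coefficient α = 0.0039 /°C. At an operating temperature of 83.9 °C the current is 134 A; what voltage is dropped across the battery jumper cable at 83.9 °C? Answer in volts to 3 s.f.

0.423 V

A = π(5.19/2 mm)² = π(2.5950e-03 m)² = 2.116e-05 m²
R₍25₎ = ρL/A = (1.65×10^-8)(3.29)/(2.116e-05) = 0.002566 Ω
R₍83.9₎ = R₍25₎(1 + αΔT) = 0.002566 × (1 + 0.0039×58.9) = 0.003155 Ω
V = IR = 134 × 0.003155 = 0.423 V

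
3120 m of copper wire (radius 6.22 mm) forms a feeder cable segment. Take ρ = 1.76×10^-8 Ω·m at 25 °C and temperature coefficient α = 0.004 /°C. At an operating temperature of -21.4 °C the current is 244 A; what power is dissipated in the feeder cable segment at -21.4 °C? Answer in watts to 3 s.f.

A = πr² = π(6.2200e-03 m)² = 1.215e-04 m²
R₍25₎ = ρL/A = (1.76×10^-8)(3120)/(1.215e-04) = 0.4518 Ω
R₍-21.4₎ = R₍25₎(1 + αΔT) = 0.4518 × (1 + 0.004×-46.4) = 0.3679 Ω
P = I²R = (244)² × 0.3679 = 21900 W

21900 W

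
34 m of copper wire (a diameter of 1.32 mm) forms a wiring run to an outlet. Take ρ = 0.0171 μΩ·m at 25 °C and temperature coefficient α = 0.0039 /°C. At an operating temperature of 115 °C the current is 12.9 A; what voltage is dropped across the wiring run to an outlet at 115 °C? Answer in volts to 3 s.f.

ρ = 0.0171 μΩ·m = 1.71×10^-8 Ω·m
A = π(d/2)² = π(6.6000e-04 m)² = 1.368e-06 m²
R₍25₎ = ρL/A = (1.71×10^-8)(34)/(1.368e-06) = 0.4249 Ω
R₍115₎ = R₍25₎(1 + αΔT) = 0.4249 × (1 + 0.0039×90) = 0.574 Ω
V = IR = 12.9 × 0.574 = 7.40 V

7.40 V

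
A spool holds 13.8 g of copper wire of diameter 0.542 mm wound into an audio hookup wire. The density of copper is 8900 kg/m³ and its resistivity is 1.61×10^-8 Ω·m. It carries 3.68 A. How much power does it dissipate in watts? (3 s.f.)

A = π(d/2)² = π(2.7100e-04 m)² = 2.3072e-07 m²
L = m/(density·A) = 0.0138/(8900×2.3072e-07) = 6.72 m
R = ρL/A = (1.61×10^-8)(6.72)/(2.3072e-07) = 0.469 Ω
P = I²R = (3.68)² × 0.469 = 6.35 W

6.35 W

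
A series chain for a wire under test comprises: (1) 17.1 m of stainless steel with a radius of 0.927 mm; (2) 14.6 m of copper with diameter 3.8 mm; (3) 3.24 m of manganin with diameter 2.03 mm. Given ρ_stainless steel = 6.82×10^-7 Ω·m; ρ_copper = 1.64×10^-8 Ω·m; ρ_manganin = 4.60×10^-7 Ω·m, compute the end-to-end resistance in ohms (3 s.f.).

4.80 Ω

Seg 1: A = πr² = π(9.2700e-04 m)² = 2.700e-06 m²
R_1 = (6.82×10^-7)(17.1)/(2.700e-06) = 4.32 Ω
Seg 2: A = π(d/2)² = π(1.9000e-03 m)² = 1.134e-05 m²
R_2 = (1.64×10^-8)(14.6)/(1.134e-05) = 0.02111 Ω
Seg 3: A = π(d/2)² = π(1.0150e-03 m)² = 3.237e-06 m²
R_3 = (4.60×10^-7)(3.24)/(3.237e-06) = 0.4605 Ω
R_total = R_1 + R_2 + R_3 = 4.80 Ω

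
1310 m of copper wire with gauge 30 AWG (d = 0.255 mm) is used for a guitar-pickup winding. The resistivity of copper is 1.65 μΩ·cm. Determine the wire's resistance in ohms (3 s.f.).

423 Ω

ρ = 1.65 μΩ·cm = 1.65×10^-8 Ω·m
A = π(0.255/2 mm)² = π(1.2750e-04 m)² = 5.107e-08 m²
R = ρL/A = (1.65×10^-8)(1310 m)/(5.107e-08 m²) = 423 Ω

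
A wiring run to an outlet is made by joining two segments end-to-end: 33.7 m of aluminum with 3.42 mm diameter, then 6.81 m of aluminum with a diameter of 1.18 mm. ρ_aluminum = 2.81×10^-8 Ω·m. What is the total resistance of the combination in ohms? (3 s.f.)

Segment 1: A = π(d/2)² = π(1.7100e-03 m)² = 9.186e-06 m²
R₁ = ρL/A = (2.81×10^-8)(33.7)/(9.186e-06) = 0.1031 Ω
Segment 2: A = π(d/2)² = π(5.9000e-04 m)² = 1.094e-06 m²
R₂ = (2.81×10^-8)(6.81)/(1.094e-06) = 0.175 Ω
R = R₁ + R₂ = 0.278 Ω

0.278 Ω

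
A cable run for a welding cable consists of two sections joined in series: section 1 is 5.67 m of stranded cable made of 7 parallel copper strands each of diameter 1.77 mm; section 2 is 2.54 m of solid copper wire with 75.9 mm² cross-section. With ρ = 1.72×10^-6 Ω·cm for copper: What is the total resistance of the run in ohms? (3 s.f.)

ρ = 1.72×10^-6 Ω·cm = 1.72×10^-8 Ω·m
Section 1: A_strand = π(8.8500e-04)² = 2.461e-06 m²; R₁ = ρL/(N·A_s) = (1.72×10^-8)(5.67)/(7×2.461e-06) = 0.005662 Ω
Section 2: A = 75.9 mm² = 7.590e-05 m²
R₂ = (1.72×10^-8)(2.54)/(7.590e-05) = 5.756×10^-4 Ω
R = R₁ + R₂ = 0.00624 Ω

0.00624 Ω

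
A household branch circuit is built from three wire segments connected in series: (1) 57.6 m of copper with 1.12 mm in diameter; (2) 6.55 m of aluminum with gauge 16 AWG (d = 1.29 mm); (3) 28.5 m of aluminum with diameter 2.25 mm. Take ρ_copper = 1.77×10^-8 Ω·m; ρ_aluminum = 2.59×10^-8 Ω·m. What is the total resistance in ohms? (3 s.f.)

1.35 Ω

Seg 1: A = π(d/2)² = π(5.6000e-04 m)² = 9.852e-07 m²
R_1 = (1.77×10^-8)(57.6)/(9.852e-07) = 1.035 Ω
Seg 2: A = π(1.29/2 mm)² = π(6.4500e-04 m)² = 1.307e-06 m²
R_2 = (2.59×10^-8)(6.55)/(1.307e-06) = 0.1298 Ω
Seg 3: A = π(d/2)² = π(1.1250e-03 m)² = 3.976e-06 m²
R_3 = (2.59×10^-8)(28.5)/(3.976e-06) = 0.1856 Ω
R_total = R_1 + R_2 + R_3 = 1.35 Ω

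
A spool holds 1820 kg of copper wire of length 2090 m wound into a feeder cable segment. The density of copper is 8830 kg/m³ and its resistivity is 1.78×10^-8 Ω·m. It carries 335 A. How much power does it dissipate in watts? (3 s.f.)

A = m/(density·L) = 1820/(8830×2090) = 9.8620e-05 m²
R = ρL/A = (1.78×10^-8)(2090)/(9.8620e-05) = 0.3772 Ω
P = I²R = (335)² × 0.3772 = 42300 W

42300 W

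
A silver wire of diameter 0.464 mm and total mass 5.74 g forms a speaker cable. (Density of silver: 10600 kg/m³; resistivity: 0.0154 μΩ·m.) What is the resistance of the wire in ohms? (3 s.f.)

0.292 Ω

ρ = 0.0154 μΩ·m = 1.54×10^-8 Ω·m
A = π(d/2)² = π(2.3200e-04 m)² = 1.6909e-07 m²
L = m/(density·A) = 0.00574/(10600×1.6909e-07) = 3.202 m
R = ρL/A = (1.54×10^-8)(3.202)/(1.6909e-07) = 0.292 Ω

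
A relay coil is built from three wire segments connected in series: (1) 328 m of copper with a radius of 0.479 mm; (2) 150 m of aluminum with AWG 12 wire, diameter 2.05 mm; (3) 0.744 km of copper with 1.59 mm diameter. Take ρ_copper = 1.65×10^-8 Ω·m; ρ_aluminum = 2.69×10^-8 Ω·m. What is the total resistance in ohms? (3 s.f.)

14.9 Ω

Seg 1: A = πr² = π(4.7900e-04 m)² = 7.208e-07 m²
R_1 = (1.65×10^-8)(328)/(7.208e-07) = 7.508 Ω
Seg 2: A = π(2.05/2 mm)² = π(1.0250e-03 m)² = 3.301e-06 m²
R_2 = (2.69×10^-8)(150)/(3.301e-06) = 1.222 Ω
Seg 3: A = π(d/2)² = π(7.9500e-04 m)² = 1.986e-06 m²
R_3 = (1.65×10^-8)(744)/(1.986e-06) = 6.183 Ω
R_total = R_1 + R_2 + R_3 = 14.9 Ω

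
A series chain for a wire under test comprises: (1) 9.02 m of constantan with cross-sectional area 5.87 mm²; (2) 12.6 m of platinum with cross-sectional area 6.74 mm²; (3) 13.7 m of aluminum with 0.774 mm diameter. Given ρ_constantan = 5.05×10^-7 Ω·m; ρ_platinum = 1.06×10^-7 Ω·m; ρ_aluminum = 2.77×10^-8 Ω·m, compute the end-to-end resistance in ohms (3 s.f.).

Seg 1: A = 5.87 mm² = 5.870e-06 m²
R_1 = (5.05×10^-7)(9.02)/(5.870e-06) = 0.776 Ω
Seg 2: A = 6.74 mm² = 6.740e-06 m²
R_2 = (1.06×10^-7)(12.6)/(6.740e-06) = 0.1982 Ω
Seg 3: A = π(d/2)² = π(3.8700e-04 m)² = 4.705e-07 m²
R_3 = (2.77×10^-8)(13.7)/(4.705e-07) = 0.8065 Ω
R_total = R_1 + R_2 + R_3 = 1.78 Ω

1.78 Ω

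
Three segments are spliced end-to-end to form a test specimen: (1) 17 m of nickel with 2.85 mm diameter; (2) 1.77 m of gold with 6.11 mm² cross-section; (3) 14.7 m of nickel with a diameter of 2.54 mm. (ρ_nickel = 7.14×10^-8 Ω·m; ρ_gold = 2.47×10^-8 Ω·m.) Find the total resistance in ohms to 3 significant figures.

Seg 1: A = π(d/2)² = π(1.4250e-03 m)² = 6.379e-06 m²
R_1 = (7.14×10^-8)(17)/(6.379e-06) = 0.1903 Ω
Seg 2: A = 6.11 mm² = 6.110e-06 m²
R_2 = (2.47×10^-8)(1.77)/(6.110e-06) = 0.007155 Ω
Seg 3: A = π(d/2)² = π(1.2700e-03 m)² = 5.067e-06 m²
R_3 = (7.14×10^-8)(14.7)/(5.067e-06) = 0.2071 Ω
R_total = R_1 + R_2 + R_3 = 0.405 Ω

0.405 Ω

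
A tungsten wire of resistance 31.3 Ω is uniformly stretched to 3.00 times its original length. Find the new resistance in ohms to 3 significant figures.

Volume constant ⇒ A' = A/k with k = 3. R' = ρ(kL)/(A/k) = k²R.
R' = 9 × 31.3 = 282 Ω

282 Ω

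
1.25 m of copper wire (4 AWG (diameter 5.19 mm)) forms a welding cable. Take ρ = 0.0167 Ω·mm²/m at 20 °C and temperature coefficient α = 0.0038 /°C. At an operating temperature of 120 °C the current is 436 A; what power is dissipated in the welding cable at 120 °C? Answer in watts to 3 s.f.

ρ = 0.0167 Ω·mm²/m = 1.67×10^-8 Ω·m
A = π(5.19/2 mm)² = π(2.5950e-03 m)² = 2.116e-05 m²
R₍20₎ = ρL/A = (1.67×10^-8)(1.25)/(2.116e-05) = 9.867×10^-4 Ω
R₍120₎ = R₍20₎(1 + αΔT) = 9.867×10^-4 × (1 + 0.0038×100) = 0.001362 Ω
P = I²R = (436)² × 0.001362 = 259 W

259 W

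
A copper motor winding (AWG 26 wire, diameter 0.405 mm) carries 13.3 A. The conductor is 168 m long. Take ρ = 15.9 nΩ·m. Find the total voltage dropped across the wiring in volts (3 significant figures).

276 V

ρ = 15.9 nΩ·m = 1.59×10^-8 Ω·m
A = π(0.405/2 mm)² = π(2.0250e-04 m)² = 1.288e-07 m²
R = ρL/A = (1.59×10^-8)(168)/(1.288e-07) = 20.74 Ω
V = IR = 13.3 × 20.74 = 276 V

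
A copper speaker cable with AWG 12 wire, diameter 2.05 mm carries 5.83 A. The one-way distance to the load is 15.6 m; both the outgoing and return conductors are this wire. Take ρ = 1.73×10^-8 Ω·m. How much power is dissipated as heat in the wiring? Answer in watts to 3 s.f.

5.56 W

A = π(2.05/2 mm)² = π(1.0250e-03 m)² = 3.301e-06 m²
Total conductor length (both ways) L = 2 × 15.6 = 31.2 m
R = ρL/A = (1.73×10^-8)(31.2)/(3.301e-06) = 0.1635 Ω
P = I²R = (5.83)² × 0.1635 = 5.56 W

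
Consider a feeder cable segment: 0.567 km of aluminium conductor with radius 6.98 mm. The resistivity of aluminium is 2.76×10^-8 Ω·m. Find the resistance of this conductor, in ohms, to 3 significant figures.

A = πr² = π(6.9800e-03 m)² = 1.531e-04 m²
R = ρL/A = (2.76×10^-8)(567 m)/(1.531e-04 m²) = 0.102 Ω

0.102 Ω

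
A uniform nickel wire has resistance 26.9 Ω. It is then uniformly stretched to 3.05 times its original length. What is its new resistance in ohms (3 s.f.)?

250 Ω

Volume constant ⇒ A' = A/k with k = 3.05. R' = ρ(kL)/(A/k) = k²R.
R' = 9.302 × 26.9 = 250 Ω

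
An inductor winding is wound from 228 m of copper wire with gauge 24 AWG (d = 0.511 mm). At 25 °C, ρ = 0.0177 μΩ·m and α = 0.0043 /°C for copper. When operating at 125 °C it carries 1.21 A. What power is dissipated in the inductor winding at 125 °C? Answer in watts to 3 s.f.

41.2 W

ρ = 0.0177 μΩ·m = 1.77×10^-8 Ω·m
A = π(0.511/2 mm)² = π(2.5550e-04 m)² = 2.051e-07 m²
R₍25₎ = ρL/A = (1.77×10^-8)(228)/(2.051e-07) = 19.68 Ω
R₍125₎ = R₍25₎(1 + αΔT) = 19.68 × (1 + 0.0043×100) = 28.14 Ω
P = I²R = (1.21)² × 28.14 = 41.2 W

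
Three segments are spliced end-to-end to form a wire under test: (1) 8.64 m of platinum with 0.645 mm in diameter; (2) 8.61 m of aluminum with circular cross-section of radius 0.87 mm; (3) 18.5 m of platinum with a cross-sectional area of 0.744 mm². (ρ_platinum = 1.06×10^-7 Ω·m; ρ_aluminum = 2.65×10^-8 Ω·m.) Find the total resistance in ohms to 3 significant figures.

5.53 Ω

Seg 1: A = π(d/2)² = π(3.2250e-04 m)² = 3.267e-07 m²
R_1 = (1.06×10^-7)(8.64)/(3.267e-07) = 2.803 Ω
Seg 2: A = πr² = π(8.7000e-04 m)² = 2.378e-06 m²
R_2 = (2.65×10^-8)(8.61)/(2.378e-06) = 0.09595 Ω
Seg 3: A = 0.744 mm² = 7.440e-07 m²
R_3 = (1.06×10^-7)(18.5)/(7.440e-07) = 2.636 Ω
R_total = R_1 + R_2 + R_3 = 5.53 Ω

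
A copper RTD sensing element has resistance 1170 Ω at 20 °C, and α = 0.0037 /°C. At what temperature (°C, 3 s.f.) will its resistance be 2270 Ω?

R = R₀(1 + α(T − T₀)) ⇒ T = T₀ + (R/R₀ − 1)/α
T = 20 + (2270/1170 − 1)/0.0037 = 20 + (0.9402)/0.0037 = 274 °C

274 °C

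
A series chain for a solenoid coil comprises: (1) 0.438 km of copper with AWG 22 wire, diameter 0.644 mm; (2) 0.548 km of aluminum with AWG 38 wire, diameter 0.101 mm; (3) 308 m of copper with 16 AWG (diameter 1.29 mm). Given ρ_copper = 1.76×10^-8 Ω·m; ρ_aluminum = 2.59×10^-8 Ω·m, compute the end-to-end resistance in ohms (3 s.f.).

1800 Ω

Seg 1: A = π(0.644/2 mm)² = π(3.2200e-04 m)² = 3.257e-07 m²
R_1 = (1.76×10^-8)(438)/(3.257e-07) = 23.67 Ω
Seg 2: A = π(0.101/2 mm)² = π(5.0500e-05 m)² = 8.012e-09 m²
R_2 = (2.59×10^-8)(548)/(8.012e-09) = 1772 Ω
Seg 3: A = π(1.29/2 mm)² = π(6.4500e-04 m)² = 1.307e-06 m²
R_3 = (1.76×10^-8)(308)/(1.307e-06) = 4.148 Ω
R_total = R_1 + R_2 + R_3 = 1800 Ω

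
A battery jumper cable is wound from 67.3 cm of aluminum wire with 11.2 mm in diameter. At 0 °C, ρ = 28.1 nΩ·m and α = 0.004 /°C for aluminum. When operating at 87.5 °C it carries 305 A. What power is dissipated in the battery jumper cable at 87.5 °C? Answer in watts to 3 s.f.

ρ = 28.1 nΩ·m = 2.81×10^-8 Ω·m
A = π(d/2)² = π(5.6000e-03 m)² = 9.852e-05 m²
R₍0₎ = ρL/A = (2.81×10^-8)(0.673)/(9.852e-05) = 1.920×10^-4 Ω
R₍87.5₎ = R₍0₎(1 + αΔT) = 1.920×10^-4 × (1 + 0.004×87.5) = 2.591×10^-4 Ω
P = I²R = (305)² × 2.591×10^-4 = 24.1 W

24.1 W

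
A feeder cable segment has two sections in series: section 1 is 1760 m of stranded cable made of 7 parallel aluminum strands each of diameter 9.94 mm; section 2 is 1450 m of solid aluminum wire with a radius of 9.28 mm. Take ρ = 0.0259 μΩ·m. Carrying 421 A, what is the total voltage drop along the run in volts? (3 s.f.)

ρ = 0.0259 μΩ·m = 2.59×10^-8 Ω·m
Section 1: A_strand = π(4.9700e-03)² = 7.760e-05 m²; R₁ = ρL/(N·A_s) = (2.59×10^-8)(1760)/(7×7.760e-05) = 0.08392 Ω
Section 2: A = πr² = π(9.2800e-03 m)² = 2.705e-04 m²
R₂ = (2.59×10^-8)(1450)/(2.705e-04) = 0.1388 Ω
R = R₁ + R₂ = 0.2227 Ω
V = IR = 421 × 0.2227 = 93.8 V

93.8 V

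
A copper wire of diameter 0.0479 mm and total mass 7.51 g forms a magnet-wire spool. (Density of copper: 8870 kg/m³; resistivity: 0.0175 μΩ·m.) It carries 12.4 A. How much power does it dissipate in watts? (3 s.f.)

ρ = 0.0175 μΩ·m = 1.75×10^-8 Ω·m
A = π(d/2)² = π(2.3950e-05 m)² = 1.8020e-09 m²
L = m/(density·A) = 0.00751/(8870×1.8020e-09) = 469.8 m
R = ρL/A = (1.75×10^-8)(469.8)/(1.8020e-09) = 4563 Ω
P = I²R = (12.4)² × 4563 = 7.02×10^5 W

7.02×10^5 W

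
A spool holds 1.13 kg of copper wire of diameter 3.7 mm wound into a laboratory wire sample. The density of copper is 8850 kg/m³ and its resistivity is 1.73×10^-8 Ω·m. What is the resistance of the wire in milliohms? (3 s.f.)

A = π(d/2)² = π(1.8500e-03 m)² = 1.0752e-05 m²
L = m/(density·A) = 1.13/(8850×1.0752e-05) = 11.88 m
R = ρL/A = (1.73×10^-8)(11.88)/(1.0752e-05) = 19.1 mΩ

19.1 mΩ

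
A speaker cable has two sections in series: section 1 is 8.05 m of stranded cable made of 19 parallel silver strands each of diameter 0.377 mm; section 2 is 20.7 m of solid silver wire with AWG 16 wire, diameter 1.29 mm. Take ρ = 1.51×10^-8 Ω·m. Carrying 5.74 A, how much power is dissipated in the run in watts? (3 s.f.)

Section 1: A_strand = π(1.8850e-04)² = 1.116e-07 m²; R₁ = ρL/(N·A_s) = (1.51×10^-8)(8.05)/(19×1.116e-07) = 0.05731 Ω
Section 2: A = π(1.29/2 mm)² = π(6.4500e-04 m)² = 1.307e-06 m²
R₂ = (1.51×10^-8)(20.7)/(1.307e-06) = 0.2392 Ω
R = R₁ + R₂ = 0.2965 Ω
P = I²R = (5.74)² × 0.2965 = 9.77 W

9.77 W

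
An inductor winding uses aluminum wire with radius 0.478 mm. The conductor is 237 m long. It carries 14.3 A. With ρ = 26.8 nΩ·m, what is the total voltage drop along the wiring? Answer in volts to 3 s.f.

ρ = 26.8 nΩ·m = 2.68×10^-8 Ω·m
A = πr² = π(4.7800e-04 m)² = 7.178e-07 m²
R = ρL/A = (2.68×10^-8)(237)/(7.178e-07) = 8.849 Ω
V = IR = 14.3 × 8.849 = 127 V

127 V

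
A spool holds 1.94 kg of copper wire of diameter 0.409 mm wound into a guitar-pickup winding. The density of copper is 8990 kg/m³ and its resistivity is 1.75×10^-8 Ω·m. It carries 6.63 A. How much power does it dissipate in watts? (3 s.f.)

9620 W

A = π(d/2)² = π(2.0450e-04 m)² = 1.3138e-07 m²
L = m/(density·A) = 1.94/(8990×1.3138e-07) = 1643 m
R = ρL/A = (1.75×10^-8)(1643)/(1.3138e-07) = 218.8 Ω
P = I²R = (6.63)² × 218.8 = 9620 W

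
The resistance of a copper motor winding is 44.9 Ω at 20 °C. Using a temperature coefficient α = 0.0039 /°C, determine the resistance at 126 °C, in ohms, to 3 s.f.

63.5 Ω

ΔT = 126 − 20 = 106 °C
R = R₀(1 + αΔT) = 44.9 × (1 + 0.0039×106) = 44.9 × 1.413 = 63.5 Ω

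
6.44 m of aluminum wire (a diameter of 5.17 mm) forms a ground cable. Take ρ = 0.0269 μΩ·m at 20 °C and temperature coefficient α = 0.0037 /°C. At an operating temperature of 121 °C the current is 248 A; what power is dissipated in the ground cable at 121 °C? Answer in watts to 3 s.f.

697 W

ρ = 0.0269 μΩ·m = 2.69×10^-8 Ω·m
A = π(d/2)² = π(2.5850e-03 m)² = 2.099e-05 m²
R₍20₎ = ρL/A = (2.69×10^-8)(6.44)/(2.099e-05) = 0.008252 Ω
R₍121₎ = R₍20₎(1 + αΔT) = 0.008252 × (1 + 0.0037×101) = 0.01134 Ω
P = I²R = (248)² × 0.01134 = 697 W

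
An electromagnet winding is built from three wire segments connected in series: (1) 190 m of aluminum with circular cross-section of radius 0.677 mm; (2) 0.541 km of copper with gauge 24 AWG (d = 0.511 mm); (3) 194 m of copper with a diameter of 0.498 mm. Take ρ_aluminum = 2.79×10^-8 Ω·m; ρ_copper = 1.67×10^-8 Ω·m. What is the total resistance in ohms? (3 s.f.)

64.4 Ω

Seg 1: A = πr² = π(6.7700e-04 m)² = 1.440e-06 m²
R_1 = (2.79×10^-8)(190)/(1.440e-06) = 3.682 Ω
Seg 2: A = π(0.511/2 mm)² = π(2.5550e-04 m)² = 2.051e-07 m²
R_2 = (1.67×10^-8)(541)/(2.051e-07) = 44.05 Ω
Seg 3: A = π(d/2)² = π(2.4900e-04 m)² = 1.948e-07 m²
R_3 = (1.67×10^-8)(194)/(1.948e-07) = 16.63 Ω
R_total = R_1 + R_2 + R_3 = 64.4 Ω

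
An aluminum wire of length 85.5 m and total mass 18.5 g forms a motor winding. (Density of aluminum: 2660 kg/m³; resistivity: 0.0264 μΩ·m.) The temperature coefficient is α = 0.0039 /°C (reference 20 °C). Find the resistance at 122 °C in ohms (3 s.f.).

38.8 Ω

ρ = 0.0264 μΩ·m = 2.64×10^-8 Ω·m
A = m/(density·L) = 0.0185/(2660×85.5) = 8.1344e-08 m²
R = ρL/A = (2.64×10^-8)(85.5)/(8.1344e-08) = 27.75 Ω
R(122 °C) = 27.75 × (1 + 0.0039×102) = 38.8 Ω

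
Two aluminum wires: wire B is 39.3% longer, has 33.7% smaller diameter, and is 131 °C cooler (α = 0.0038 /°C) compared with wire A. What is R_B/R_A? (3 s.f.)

R ∝ ρL/d² with ρ ∝ (1+αΔT), so R_B/R_A = (1 + 39.3/100) × (1 − 33.7/100)⁻² × (1 − 0.0038×131)
= 1.393 × 2.275 × 0.5022 = 1.59

1.59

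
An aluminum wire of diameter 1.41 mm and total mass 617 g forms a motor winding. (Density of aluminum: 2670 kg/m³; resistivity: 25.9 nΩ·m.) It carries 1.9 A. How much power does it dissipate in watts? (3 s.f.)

ρ = 25.9 nΩ·m = 2.59×10^-8 Ω·m
A = π(d/2)² = π(7.0500e-04 m)² = 1.5615e-06 m²
L = m/(density·A) = 0.617/(2670×1.5615e-06) = 148 m
R = ρL/A = (2.59×10^-8)(148)/(1.5615e-06) = 2.455 Ω
P = I²R = (1.9)² × 2.455 = 8.86 W

8.86 W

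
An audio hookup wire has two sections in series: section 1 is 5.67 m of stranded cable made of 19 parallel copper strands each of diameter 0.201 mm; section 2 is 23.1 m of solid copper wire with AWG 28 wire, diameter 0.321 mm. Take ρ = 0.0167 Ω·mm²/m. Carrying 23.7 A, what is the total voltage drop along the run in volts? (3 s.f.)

ρ = 0.0167 Ω·mm²/m = 1.67×10^-8 Ω·m
Section 1: A_strand = π(1.0050e-04)² = 3.173e-08 m²; R₁ = ρL/(N·A_s) = (1.67×10^-8)(5.67)/(19×3.173e-08) = 0.1571 Ω
Section 2: A = π(0.321/2 mm)² = π(1.6050e-04 m)² = 8.093e-08 m²
R₂ = (1.67×10^-8)(23.1)/(8.093e-08) = 4.767 Ω
R = R₁ + R₂ = 4.924 Ω
V = IR = 23.7 × 4.924 = 117 V

117 V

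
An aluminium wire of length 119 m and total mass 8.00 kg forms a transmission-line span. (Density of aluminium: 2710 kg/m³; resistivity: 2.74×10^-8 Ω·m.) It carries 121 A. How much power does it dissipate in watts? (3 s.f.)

1920 W

A = m/(density·L) = 8/(2710×119) = 2.4807e-05 m²
R = ρL/A = (2.74×10^-8)(119)/(2.4807e-05) = 0.1314 Ω
P = I²R = (121)² × 0.1314 = 1920 W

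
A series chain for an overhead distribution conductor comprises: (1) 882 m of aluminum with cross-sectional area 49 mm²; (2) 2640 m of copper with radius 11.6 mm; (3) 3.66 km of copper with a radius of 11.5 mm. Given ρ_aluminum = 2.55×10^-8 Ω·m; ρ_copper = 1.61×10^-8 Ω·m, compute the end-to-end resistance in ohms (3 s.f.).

0.701 Ω

Seg 1: A = 49 mm² = 4.900e-05 m²
R_1 = (2.55×10^-8)(882)/(4.900e-05) = 0.459 Ω
Seg 2: A = πr² = π(1.1600e-02 m)² = 4.227e-04 m²
R_2 = (1.61×10^-8)(2640)/(4.227e-04) = 0.1005 Ω
Seg 3: A = πr² = π(1.1500e-02 m)² = 4.155e-04 m²
R_3 = (1.61×10^-8)(3660)/(4.155e-04) = 0.1418 Ω
R_total = R_1 + R_2 + R_3 = 0.701 Ω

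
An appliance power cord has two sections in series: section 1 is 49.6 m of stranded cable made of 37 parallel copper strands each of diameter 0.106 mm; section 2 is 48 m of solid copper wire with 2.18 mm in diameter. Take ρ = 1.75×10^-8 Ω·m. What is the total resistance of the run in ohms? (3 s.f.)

Section 1: A_strand = π(5.3000e-05)² = 8.825e-09 m²; R₁ = ρL/(N·A_s) = (1.75×10^-8)(49.6)/(37×8.825e-09) = 2.658 Ω
Section 2: A = π(d/2)² = π(1.0900e-03 m)² = 3.733e-06 m²
R₂ = (1.75×10^-8)(48)/(3.733e-06) = 0.225 Ω
R = R₁ + R₂ = 2.88 Ω

2.88 Ω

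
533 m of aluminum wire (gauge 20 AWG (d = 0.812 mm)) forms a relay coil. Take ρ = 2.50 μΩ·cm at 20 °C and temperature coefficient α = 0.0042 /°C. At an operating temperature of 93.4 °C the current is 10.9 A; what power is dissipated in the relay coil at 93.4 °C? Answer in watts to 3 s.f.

ρ = 2.50 μΩ·cm = 2.50×10^-8 Ω·m
A = π(0.812/2 mm)² = π(4.0600e-04 m)² = 5.178e-07 m²
R₍20₎ = ρL/A = (2.50×10^-8)(533)/(5.178e-07) = 25.73 Ω
R₍93.4₎ = R₍20₎(1 + αΔT) = 25.73 × (1 + 0.0042×73.4) = 33.66 Ω
P = I²R = (10.9)² × 33.66 = 4000 W

4000 W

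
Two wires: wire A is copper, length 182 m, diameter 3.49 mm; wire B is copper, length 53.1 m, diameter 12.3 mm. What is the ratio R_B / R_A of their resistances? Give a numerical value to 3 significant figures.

R ∝ ρL/d², so R_B/R_A = (L_B/L_A) × (d_A/d_B)²
= (53.1/182) × (3.49/12.3)² = 0.0235

0.0235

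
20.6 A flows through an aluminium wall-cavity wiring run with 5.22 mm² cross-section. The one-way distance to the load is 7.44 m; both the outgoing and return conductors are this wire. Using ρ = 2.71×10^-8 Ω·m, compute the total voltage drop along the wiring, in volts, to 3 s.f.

1.59 V

A = 5.22 mm² = 5.220e-06 m²
Total conductor length (both ways) L = 2 × 7.44 = 14.88 m
R = ρL/A = (2.71×10^-8)(14.88)/(5.220e-06) = 0.07725 Ω
V = IR = 20.6 × 0.07725 = 1.59 V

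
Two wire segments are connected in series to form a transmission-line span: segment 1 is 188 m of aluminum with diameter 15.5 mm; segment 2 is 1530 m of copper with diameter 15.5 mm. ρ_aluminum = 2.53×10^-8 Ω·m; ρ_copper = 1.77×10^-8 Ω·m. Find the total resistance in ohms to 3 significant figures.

Segment 1: A = π(d/2)² = π(7.7500e-03 m)² = 1.887e-04 m²
R₁ = ρL/A = (2.53×10^-8)(188)/(1.887e-04) = 0.02521 Ω
R₂ = (1.77×10^-8)(1530)/(1.887e-04) = 0.1435 Ω
R = R₁ + R₂ = 0.169 Ω

0.169 Ω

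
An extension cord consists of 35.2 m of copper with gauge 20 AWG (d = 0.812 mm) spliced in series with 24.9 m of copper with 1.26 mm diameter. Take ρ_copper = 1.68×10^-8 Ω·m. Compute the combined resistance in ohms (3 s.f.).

1.48 Ω

Segment 1: A = π(0.812/2 mm)² = π(4.0600e-04 m)² = 5.178e-07 m²
R₁ = ρL/A = (1.68×10^-8)(35.2)/(5.178e-07) = 1.142 Ω
Segment 2: A = π(d/2)² = π(6.3000e-04 m)² = 1.247e-06 m²
R₂ = (1.68×10^-8)(24.9)/(1.247e-06) = 0.3355 Ω
R = R₁ + R₂ = 1.48 Ω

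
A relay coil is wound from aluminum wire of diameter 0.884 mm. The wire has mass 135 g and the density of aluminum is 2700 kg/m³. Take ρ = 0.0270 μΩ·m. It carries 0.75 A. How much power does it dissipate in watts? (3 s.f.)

2.02 W

ρ = 0.0270 μΩ·m = 2.70×10^-8 Ω·m
A = π(d/2)² = π(4.4200e-04 m)² = 6.1375e-07 m²
L = m/(density·A) = 0.135/(2700×6.1375e-07) = 81.47 m
R = ρL/A = (2.70×10^-8)(81.47)/(6.1375e-07) = 3.584 Ω
P = I²R = (0.75)² × 3.584 = 2.02 W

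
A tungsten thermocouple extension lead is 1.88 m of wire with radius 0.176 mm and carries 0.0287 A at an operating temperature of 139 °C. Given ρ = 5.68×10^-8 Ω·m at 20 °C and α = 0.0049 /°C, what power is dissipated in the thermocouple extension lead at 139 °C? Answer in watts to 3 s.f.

A = πr² = π(1.7600e-04 m)² = 9.731e-08 m²
R₍20₎ = ρL/A = (5.68×10^-8)(1.88)/(9.731e-08) = 1.097 Ω
R₍139₎ = R₍20₎(1 + αΔT) = 1.097 × (1 + 0.0049×119) = 1.737 Ω
P = I²R = (0.0287)² × 1.737 = 0.00143 W

0.00143 W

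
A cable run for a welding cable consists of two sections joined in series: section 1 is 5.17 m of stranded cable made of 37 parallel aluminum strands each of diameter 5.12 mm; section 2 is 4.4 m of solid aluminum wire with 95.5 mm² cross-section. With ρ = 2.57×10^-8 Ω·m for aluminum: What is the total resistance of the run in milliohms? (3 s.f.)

1.36 mΩ

Section 1: A_strand = π(2.5600e-03)² = 2.059e-05 m²; R₁ = ρL/(N·A_s) = (2.57×10^-8)(5.17)/(37×2.059e-05) = 1.744×10^-4 Ω
Section 2: A = 95.5 mm² = 9.550e-05 m²
R₂ = (2.57×10^-8)(4.4)/(9.550e-05) = 0.001184 Ω
R = R₁ + R₂ = 1.36 mΩ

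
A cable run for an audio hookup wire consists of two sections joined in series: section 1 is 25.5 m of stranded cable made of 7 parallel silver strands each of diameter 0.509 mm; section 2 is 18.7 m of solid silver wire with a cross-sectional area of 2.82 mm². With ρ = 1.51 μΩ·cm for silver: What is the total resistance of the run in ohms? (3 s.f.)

ρ = 1.51 μΩ·cm = 1.51×10^-8 Ω·m
Section 1: A_strand = π(2.5450e-04)² = 2.035e-07 m²; R₁ = ρL/(N·A_s) = (1.51×10^-8)(25.5)/(7×2.035e-07) = 0.2703 Ω
Section 2: A = 2.82 mm² = 2.820e-06 m²
R₂ = (1.51×10^-8)(18.7)/(2.820e-06) = 0.1001 Ω
R = R₁ + R₂ = 0.370 Ω

0.370 Ω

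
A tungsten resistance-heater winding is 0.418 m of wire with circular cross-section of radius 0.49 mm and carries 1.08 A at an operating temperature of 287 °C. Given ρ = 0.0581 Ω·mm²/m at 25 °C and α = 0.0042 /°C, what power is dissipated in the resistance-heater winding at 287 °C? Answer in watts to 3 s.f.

ρ = 0.0581 Ω·mm²/m = 5.81×10^-8 Ω·m
A = πr² = π(4.9000e-04 m)² = 7.543e-07 m²
R₍25₎ = ρL/A = (5.81×10^-8)(0.418)/(7.543e-07) = 0.0322 Ω
R₍287₎ = R₍25₎(1 + αΔT) = 0.0322 × (1 + 0.0042×262) = 0.06763 Ω
P = I²R = (1.08)² × 0.06763 = 0.0789 W

0.0789 W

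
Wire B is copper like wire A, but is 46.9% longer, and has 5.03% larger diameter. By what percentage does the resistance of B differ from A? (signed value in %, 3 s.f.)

R ∝ L/d², so R_B/R_A = (1 + 46.9/100) × (1 + 5.03/100)⁻²
= 1.469 × 0.9065 = 1.332
(R_B − R_A)/R_A = 1.332 − 1 = 33.2%

33.2%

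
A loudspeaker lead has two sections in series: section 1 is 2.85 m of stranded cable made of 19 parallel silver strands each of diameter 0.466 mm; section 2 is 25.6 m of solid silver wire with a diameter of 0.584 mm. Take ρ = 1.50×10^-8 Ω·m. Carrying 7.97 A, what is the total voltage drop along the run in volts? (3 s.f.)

11.5 V

Section 1: A_strand = π(2.3300e-04)² = 1.706e-07 m²; R₁ = ρL/(N·A_s) = (1.50×10^-8)(2.85)/(19×1.706e-07) = 0.01319 Ω
Section 2: A = π(d/2)² = π(2.9200e-04 m)² = 2.679e-07 m²
R₂ = (1.50×10^-8)(25.6)/(2.679e-07) = 1.434 Ω
R = R₁ + R₂ = 1.447 Ω
V = IR = 7.97 × 1.447 = 11.5 V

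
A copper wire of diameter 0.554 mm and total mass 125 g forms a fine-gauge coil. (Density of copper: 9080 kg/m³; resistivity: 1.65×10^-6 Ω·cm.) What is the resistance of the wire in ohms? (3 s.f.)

3.91 Ω

ρ = 1.65×10^-6 Ω·cm = 1.65×10^-8 Ω·m
A = π(d/2)² = π(2.7700e-04 m)² = 2.4105e-07 m²
L = m/(density·A) = 0.125/(9080×2.4105e-07) = 57.11 m
R = ρL/A = (1.65×10^-8)(57.11)/(2.4105e-07) = 3.91 Ω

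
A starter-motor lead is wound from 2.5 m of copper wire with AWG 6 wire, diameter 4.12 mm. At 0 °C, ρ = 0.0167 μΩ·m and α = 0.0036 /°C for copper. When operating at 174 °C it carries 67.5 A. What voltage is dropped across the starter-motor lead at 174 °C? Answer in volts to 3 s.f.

ρ = 0.0167 μΩ·m = 1.67×10^-8 Ω·m
A = π(4.12/2 mm)² = π(2.0600e-03 m)² = 1.333e-05 m²
R₍0₎ = ρL/A = (1.67×10^-8)(2.5)/(1.333e-05) = 0.003132 Ω
R₍174₎ = R₍0₎(1 + αΔT) = 0.003132 × (1 + 0.0036×174) = 0.005093 Ω
V = IR = 67.5 × 0.005093 = 0.344 V

0.344 V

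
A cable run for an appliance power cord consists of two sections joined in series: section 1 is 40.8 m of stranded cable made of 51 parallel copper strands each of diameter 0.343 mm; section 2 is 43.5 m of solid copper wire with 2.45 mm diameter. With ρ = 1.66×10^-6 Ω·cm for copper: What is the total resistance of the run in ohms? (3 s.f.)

ρ = 1.66×10^-6 Ω·cm = 1.66×10^-8 Ω·m
Section 1: A_strand = π(1.7150e-04)² = 9.240e-08 m²; R₁ = ρL/(N·A_s) = (1.66×10^-8)(40.8)/(51×9.240e-08) = 0.1437 Ω
Section 2: A = π(d/2)² = π(1.2250e-03 m)² = 4.714e-06 m²
R₂ = (1.66×10^-8)(43.5)/(4.714e-06) = 0.1532 Ω
R = R₁ + R₂ = 0.297 Ω

0.297 Ω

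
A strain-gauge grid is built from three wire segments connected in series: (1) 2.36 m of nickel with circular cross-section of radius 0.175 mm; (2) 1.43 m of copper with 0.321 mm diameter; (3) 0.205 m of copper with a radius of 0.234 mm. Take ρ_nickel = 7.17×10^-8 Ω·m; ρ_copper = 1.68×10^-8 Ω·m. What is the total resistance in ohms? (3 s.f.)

2.08 Ω

Seg 1: A = πr² = π(1.7500e-04 m)² = 9.621e-08 m²
R_1 = (7.17×10^-8)(2.36)/(9.621e-08) = 1.759 Ω
Seg 2: A = π(d/2)² = π(1.6050e-04 m)² = 8.093e-08 m²
R_2 = (1.68×10^-8)(1.43)/(8.093e-08) = 0.2969 Ω
Seg 3: A = πr² = π(2.3400e-04 m)² = 1.720e-07 m²
R_3 = (1.68×10^-8)(0.205)/(1.720e-07) = 0.02002 Ω
R_total = R_1 + R_2 + R_3 = 2.08 Ω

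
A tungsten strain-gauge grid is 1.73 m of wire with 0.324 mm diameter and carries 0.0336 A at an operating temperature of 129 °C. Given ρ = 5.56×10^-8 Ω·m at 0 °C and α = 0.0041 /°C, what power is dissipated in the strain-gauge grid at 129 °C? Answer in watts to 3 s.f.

A = π(d/2)² = π(1.6200e-04 m)² = 8.245e-08 m²
R₍0₎ = ρL/A = (5.56×10^-8)(1.73)/(8.245e-08) = 1.167 Ω
R₍129₎ = R₍0₎(1 + αΔT) = 1.167 × (1 + 0.0041×129) = 1.784 Ω
P = I²R = (0.0336)² × 1.784 = 0.00201 W

0.00201 W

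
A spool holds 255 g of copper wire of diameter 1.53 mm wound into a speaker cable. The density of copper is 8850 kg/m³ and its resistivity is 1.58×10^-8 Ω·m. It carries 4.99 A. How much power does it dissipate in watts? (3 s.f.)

3.35 W

A = π(d/2)² = π(7.6500e-04 m)² = 1.8385e-06 m²
L = m/(density·A) = 0.255/(8850×1.8385e-06) = 15.67 m
R = ρL/A = (1.58×10^-8)(15.67)/(1.8385e-06) = 0.1347 Ω
P = I²R = (4.99)² × 0.1347 = 3.35 W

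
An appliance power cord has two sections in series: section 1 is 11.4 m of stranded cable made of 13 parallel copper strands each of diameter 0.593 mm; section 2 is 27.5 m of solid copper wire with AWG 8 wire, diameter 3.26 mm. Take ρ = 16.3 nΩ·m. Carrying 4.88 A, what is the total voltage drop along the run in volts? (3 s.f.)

0.515 V

ρ = 16.3 nΩ·m = 1.63×10^-8 Ω·m
Section 1: A_strand = π(2.9650e-04)² = 2.762e-07 m²; R₁ = ρL/(N·A_s) = (1.63×10^-8)(11.4)/(13×2.762e-07) = 0.05175 Ω
Section 2: A = π(3.26/2 mm)² = π(1.6300e-03 m)² = 8.347e-06 m²
R₂ = (1.63×10^-8)(27.5)/(8.347e-06) = 0.0537 Ω
R = R₁ + R₂ = 0.1055 Ω
V = IR = 4.88 × 0.1055 = 0.515 V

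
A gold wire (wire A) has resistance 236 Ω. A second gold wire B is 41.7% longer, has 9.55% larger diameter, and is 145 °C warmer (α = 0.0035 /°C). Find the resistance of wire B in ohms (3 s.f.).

R ∝ ρL/d² with ρ ∝ (1+αΔT), so R_B/R_A = (1 + 41.7/100) × (1 + 9.55/100)⁻² × (1 + 0.0035×145)
= 1.417 × 0.8333 × 1.508 = 1.78
R_B = 1.78 × 236 = 420 Ω

420 Ω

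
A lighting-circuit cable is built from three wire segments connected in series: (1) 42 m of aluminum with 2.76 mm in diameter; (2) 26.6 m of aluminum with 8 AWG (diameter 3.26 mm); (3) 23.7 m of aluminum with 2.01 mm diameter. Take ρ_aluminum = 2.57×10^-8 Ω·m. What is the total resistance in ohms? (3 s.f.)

0.454 Ω

Seg 1: A = π(d/2)² = π(1.3800e-03 m)² = 5.983e-06 m²
R_1 = (2.57×10^-8)(42)/(5.983e-06) = 0.1804 Ω
Seg 2: A = π(3.26/2 mm)² = π(1.6300e-03 m)² = 8.347e-06 m²
R_2 = (2.57×10^-8)(26.6)/(8.347e-06) = 0.0819 Ω
Seg 3: A = π(d/2)² = π(1.0050e-03 m)² = 3.173e-06 m²
R_3 = (2.57×10^-8)(23.7)/(3.173e-06) = 0.192 Ω
R_total = R_1 + R_2 + R_3 = 0.454 Ω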